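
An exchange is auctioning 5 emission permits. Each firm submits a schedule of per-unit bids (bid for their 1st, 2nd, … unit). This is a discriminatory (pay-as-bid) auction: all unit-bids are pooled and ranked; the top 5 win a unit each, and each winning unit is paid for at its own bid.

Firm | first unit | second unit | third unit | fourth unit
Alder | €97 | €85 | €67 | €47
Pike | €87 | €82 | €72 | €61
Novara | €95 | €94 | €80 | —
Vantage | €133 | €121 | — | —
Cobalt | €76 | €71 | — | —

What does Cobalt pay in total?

Cobalt pays €0

Merging the schedules and taking the best 5: 133 (Vantage-1), 121 (Vantage-2), 97 (Alder-1), 95 (Novara-1), 94 (Novara-2)
Next rejected bid: €87 (not a price — pay-as-bid).
Cobalt wins no units.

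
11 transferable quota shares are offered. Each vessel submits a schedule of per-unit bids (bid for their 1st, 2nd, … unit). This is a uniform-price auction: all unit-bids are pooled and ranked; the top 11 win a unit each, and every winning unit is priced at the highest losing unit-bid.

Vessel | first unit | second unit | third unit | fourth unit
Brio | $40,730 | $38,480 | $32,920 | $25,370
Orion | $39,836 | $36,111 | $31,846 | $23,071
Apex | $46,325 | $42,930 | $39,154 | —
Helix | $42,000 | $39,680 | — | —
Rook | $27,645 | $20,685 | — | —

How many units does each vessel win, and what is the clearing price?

Apex 3, Brio 3, Helix 2, Orion 3; clearing price $27,645

All unit-bids, highest first — top 11: 46,325 (Apex-1), 42,930 (Apex-2), 42,000 (Helix-1), 40,730 (Brio-1), 39,836 (Orion-1), 39,680 (Helix-2), 39,154 (Apex-3), 38,480 (Brio-2), 36,111 (Orion-2), 32,920 (Brio-3), 31,846 (Orion-3)
Highest rejected unit-bid = $27,645.
Allocation: Apex 3, Brio 3, Helix 2, Orion 3.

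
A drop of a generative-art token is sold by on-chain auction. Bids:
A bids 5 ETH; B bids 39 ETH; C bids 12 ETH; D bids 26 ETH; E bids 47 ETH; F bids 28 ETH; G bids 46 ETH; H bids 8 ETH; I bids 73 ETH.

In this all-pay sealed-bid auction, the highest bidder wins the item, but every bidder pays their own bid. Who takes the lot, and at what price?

I pays 73 ETH

Sorting bids: 73 (I) > 47 (E) > 46 (G) > 39 (B) > 28 (F) > 26 (D) > …
I wins with the top bid; all bids are sunk regardless.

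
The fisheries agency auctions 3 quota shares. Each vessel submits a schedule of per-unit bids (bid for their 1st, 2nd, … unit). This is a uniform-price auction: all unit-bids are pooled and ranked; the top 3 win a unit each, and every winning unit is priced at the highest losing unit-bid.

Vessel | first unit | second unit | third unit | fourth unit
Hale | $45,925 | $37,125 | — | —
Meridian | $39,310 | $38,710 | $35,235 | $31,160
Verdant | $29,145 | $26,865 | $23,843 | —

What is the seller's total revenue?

Total revenue: $111,375

Pooled unit-bids ranked (top 3): 45,925 (Hale-1), 39,310 (Meridian-1), 38,710 (Meridian-2)
First bid not allocated: $37,125.
Allocation: Hale 1, Meridian 2. Every unit priced at $37,125.
Revenue = 3 × 37,125 = $111,375.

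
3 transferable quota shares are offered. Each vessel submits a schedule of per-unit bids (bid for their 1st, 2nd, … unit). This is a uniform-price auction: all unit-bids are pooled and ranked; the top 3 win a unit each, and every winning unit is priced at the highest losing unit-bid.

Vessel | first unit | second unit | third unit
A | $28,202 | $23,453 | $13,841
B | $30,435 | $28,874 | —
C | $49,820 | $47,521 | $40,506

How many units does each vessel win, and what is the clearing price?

C 3; clearing price $30,435

Pooled unit-bids ranked (top 3): 49,820 (C-1), 47,521 (C-2), 40,506 (C-3)
The (k+1)-th unit-bid is $30,435.
Allocation: C 3.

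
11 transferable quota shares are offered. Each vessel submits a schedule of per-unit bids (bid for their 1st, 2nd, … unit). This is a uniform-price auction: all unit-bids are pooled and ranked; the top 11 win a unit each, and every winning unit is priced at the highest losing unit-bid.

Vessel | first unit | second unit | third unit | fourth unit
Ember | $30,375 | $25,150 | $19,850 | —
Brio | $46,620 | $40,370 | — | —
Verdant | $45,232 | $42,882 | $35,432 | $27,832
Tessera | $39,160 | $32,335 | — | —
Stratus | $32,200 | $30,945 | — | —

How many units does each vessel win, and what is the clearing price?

Brio 2, Ember 1, Stratus 2, Tessera 2, Verdant 4; clearing price $25,150

Pooled unit-bids ranked (top 11): 46,620 (Brio-1), 45,232 (Verdant-1), 42,882 (Verdant-2), 40,370 (Brio-2), 39,160 (Tessera-1), 35,432 (Verdant-3), 32,335 (Tessera-2), 32,200 (Stratus-1), 30,945 (Stratus-2), 30,375 (Ember-1), 27,832 (Verdant-4)
First bid not allocated: $25,150.
Allocation: Brio 2, Ember 1, Stratus 2, Tessera 2, Verdant 4.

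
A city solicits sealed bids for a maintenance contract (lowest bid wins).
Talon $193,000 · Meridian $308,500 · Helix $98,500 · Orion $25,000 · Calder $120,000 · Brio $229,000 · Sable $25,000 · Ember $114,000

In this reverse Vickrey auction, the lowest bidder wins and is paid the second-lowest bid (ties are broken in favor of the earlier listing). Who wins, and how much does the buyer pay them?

Bids ranked: 25,000 (Orion) < 25,000 (Sable) < 98,500 (Helix) < 114,000 (Ember) < 120,000 (Calder) < 193,000 (Talon) < …
Orion and Sable tie at $25,000; tie-break gives it to Orion.
Second-price: Orion is paid Sable's bid of $25,000.

Orion is paid $25,000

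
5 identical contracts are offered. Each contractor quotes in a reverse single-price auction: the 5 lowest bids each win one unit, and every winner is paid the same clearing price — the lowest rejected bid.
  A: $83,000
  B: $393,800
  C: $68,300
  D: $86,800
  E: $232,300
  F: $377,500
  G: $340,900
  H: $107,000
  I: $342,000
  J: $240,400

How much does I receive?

Bids ranked low→high: 68,300 (C), 83,000 (A), 86,800 (D), 107,000 (H), 232,300 (E), 240,400 (J), 340,900 (G), …
Lowest 5: C, A, D, H, E.
First losing bid is J's $240,400, which sets the uniform price.
I does not win → is paid $0.

I is paid $0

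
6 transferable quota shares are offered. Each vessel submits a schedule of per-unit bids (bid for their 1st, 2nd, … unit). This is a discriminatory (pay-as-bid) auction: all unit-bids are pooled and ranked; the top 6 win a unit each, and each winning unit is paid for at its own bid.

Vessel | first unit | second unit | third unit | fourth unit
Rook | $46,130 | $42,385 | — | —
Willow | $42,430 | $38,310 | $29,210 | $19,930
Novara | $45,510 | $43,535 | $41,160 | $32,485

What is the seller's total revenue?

Total revenue: $261,150

All unit-bids, highest first — top 6: 46,130 (Rook-1), 45,510 (Novara-1), 43,535 (Novara-2), 42,430 (Willow-1), 42,385 (Rook-2), 41,160 (Novara-3)
Next rejected bid: $38,310 (not a price — pay-as-bid).
Each winning unit pays its own bid.
Revenue = 46,130 + 45,510 + 43,535 + 42,430 + 42,385 + 41,160 = $261,150.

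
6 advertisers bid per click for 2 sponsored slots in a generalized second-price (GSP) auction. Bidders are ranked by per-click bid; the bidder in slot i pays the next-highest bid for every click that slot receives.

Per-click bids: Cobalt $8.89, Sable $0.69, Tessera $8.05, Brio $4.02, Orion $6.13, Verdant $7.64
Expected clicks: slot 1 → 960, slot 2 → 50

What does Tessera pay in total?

Ranked by bid: $8.89 (Cobalt) > $8.05 (Tessera) > $7.64 (Verdant) > …
Tessera holds slot 2 → pays next bid $7.64 × 50 clicks = $382.00.

Tessera pays $382.00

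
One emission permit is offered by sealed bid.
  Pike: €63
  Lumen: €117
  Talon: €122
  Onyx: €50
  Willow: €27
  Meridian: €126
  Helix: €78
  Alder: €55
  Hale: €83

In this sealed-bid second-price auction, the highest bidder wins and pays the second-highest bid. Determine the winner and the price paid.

Sealed-bid second-price auction: the highest bidder wins and pays the second-highest bid.
Bids ranked: 126 (Meridian) > 122 (Talon) > 117 (Lumen) > 83 (Hale) > 78 (Helix) > 63 (Pike) > …
Meridian wins with the highest bid; price is set by the runner-up at €122.

Meridian pays €122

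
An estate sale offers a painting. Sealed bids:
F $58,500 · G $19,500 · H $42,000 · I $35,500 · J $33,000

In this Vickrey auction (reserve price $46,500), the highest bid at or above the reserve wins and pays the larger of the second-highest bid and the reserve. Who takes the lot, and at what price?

Bids in order: 58,500 (F) > 42,000 (H) > 35,500 (I) > 33,000 (J) > 19,500 (G)
Highest eligible bid: F at $58,500.
Second-highest bid $42,000 is below the reserve $46,500, so the reserve binds → payment $46,500.

F pays $46,500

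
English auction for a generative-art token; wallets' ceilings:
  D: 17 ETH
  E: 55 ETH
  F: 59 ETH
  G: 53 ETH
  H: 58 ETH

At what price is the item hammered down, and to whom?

F wins at 58 ETH

Limits in order: 59 (F) > 58 (H) > 55 (E) > 53 (G) > 17 (D)
Bidding ends when H exits at 58 ETH; F takes it.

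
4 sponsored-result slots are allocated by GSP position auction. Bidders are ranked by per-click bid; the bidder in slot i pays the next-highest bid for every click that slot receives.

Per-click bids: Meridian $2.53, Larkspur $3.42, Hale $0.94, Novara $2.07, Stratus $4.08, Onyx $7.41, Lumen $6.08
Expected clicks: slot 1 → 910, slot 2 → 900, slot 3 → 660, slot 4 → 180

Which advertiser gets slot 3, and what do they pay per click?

Stratus; $3.42 per click

Ranked by bid: $7.41 (Onyx) > $6.08 (Lumen) > $4.08 (Stratus) > $3.42 (Larkspur) > $2.53 (Meridian) > …
Slot 3 goes to the third-ranked bidder, Stratus, who pays the next bid down: $3.42/click.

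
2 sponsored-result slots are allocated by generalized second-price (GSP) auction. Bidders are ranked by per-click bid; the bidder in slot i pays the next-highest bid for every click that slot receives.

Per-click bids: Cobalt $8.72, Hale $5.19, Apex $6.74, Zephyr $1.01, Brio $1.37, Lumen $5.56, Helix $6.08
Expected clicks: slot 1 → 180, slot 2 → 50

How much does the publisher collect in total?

Per-click bids in order: $8.72 (Cobalt) > $6.74 (Apex) > $6.08 (Helix) > …
Slot 1: Cobalt pays $6.74 × 180 = $1213.20
Slot 2: Apex pays $6.08 × 50 = $304.00
Total = $1517.20

Total revenue: $1517.20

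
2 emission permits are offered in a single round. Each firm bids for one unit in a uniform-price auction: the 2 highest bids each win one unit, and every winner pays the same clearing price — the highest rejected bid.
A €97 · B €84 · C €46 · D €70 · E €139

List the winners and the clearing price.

E, A; each pays €84

Bids ranked high→low: 139 (E), 97 (A), 84 (B), 70 (D), …
Winners (2 units): E, A.
First losing bid is B's €84, which sets the uniform price.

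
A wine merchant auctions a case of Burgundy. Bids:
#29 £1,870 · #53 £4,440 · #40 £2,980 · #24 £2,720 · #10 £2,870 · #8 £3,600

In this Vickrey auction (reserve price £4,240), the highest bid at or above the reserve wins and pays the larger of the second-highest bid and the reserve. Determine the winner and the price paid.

#53 pays £4,240

Bids in order: 4,440 (#53) > 3,600 (#8) > 2,980 (#40) > 2,870 (#10) > 2,720 (#24) > 1,870 (#29)
Highest eligible bid: #53 at £4,440.
Second-highest bid £3,600 is below the reserve £4,240, so the reserve binds → payment £4,240.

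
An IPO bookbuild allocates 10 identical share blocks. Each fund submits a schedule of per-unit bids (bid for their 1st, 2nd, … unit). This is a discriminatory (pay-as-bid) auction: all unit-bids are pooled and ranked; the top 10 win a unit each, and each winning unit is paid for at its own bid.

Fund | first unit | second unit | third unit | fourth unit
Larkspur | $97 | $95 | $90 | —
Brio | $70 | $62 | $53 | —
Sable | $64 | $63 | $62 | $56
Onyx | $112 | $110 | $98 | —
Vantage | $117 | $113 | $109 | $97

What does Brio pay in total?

Merging the schedules and taking the best 10: 117 (Vantage-1), 113 (Vantage-2), 112 (Onyx-1), 110 (Onyx-2), 109 (Vantage-3), 98 (Onyx-3), 97 (Larkspur-1), 97 (Vantage-4), 95 (Larkspur-2), 90 (Larkspur-3)
Next rejected bid: $70 (not a price — pay-as-bid).
Brio wins no units.

Brio pays $0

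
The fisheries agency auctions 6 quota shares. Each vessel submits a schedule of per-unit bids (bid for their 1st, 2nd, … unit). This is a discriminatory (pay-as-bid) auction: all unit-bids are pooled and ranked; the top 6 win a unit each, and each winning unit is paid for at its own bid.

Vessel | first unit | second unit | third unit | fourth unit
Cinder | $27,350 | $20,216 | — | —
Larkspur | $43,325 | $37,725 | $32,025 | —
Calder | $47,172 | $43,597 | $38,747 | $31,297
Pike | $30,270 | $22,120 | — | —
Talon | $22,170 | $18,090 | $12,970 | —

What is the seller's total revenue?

Merging the schedules and taking the best 6: 47,172 (Calder-1), 43,597 (Calder-2), 43,325 (Larkspur-1), 38,747 (Calder-3), 37,725 (Larkspur-2), 32,025 (Larkspur-3)
Next rejected bid: $31,297 (not a price — pay-as-bid).
Each winning unit pays its own bid.
Revenue = 47,172 + 43,597 + 43,325 + 38,747 + 37,725 + 32,025 = $242,591.

Total revenue: $242,591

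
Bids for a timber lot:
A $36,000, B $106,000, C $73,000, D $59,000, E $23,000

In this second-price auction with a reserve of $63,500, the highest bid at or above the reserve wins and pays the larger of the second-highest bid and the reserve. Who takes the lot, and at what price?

B pays $73,000

Rule: the highest bid at or above the reserve wins and pays the larger of the second-highest bid and the reserve.
Sorting bids: 106,000 (B) > 73,000 (C) > 59,000 (D) > 36,000 (A) > 23,000 (E)
Highest eligible bid: B at $106,000.
max(second-highest $73,000, reserve $63,500) = $73,000; the reserve does not bind.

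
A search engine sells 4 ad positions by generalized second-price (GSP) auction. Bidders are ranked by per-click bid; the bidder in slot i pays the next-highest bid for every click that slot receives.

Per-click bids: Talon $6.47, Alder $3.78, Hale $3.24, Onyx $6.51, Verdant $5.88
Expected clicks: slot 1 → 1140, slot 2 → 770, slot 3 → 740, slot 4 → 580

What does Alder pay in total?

Ranked by bid: $6.51 (Onyx) > $6.47 (Talon) > $5.88 (Verdant) > $3.78 (Alder) > $3.24 (Hale)
Alder holds slot 4 → pays next bid $3.24 × 580 clicks = $1879.20.

Alder pays $1879.20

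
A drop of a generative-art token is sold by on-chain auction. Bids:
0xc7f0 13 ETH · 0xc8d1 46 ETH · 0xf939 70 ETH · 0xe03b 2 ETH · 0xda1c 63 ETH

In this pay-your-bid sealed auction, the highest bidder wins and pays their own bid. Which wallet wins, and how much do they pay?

Sorting bids: 70 (0xf939) > 63 (0xda1c) > 46 (0xc8d1) > 13 (0xc7f0) > 2 (0xe03b)
0xf939 has the highest bid and pays exactly that: 70 ETH.

0xf939 pays 70 ETH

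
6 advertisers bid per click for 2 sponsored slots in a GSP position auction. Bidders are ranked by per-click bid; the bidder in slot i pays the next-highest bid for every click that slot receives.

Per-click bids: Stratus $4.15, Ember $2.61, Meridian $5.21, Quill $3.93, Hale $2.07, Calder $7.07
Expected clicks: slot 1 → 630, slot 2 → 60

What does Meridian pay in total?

Meridian pays $249.00

Sorting advertisers: $7.07 (Calder) > $5.21 (Meridian) > $4.15 (Stratus) > …
Meridian holds slot 2 → pays next bid $4.15 × 60 clicks = $249.00.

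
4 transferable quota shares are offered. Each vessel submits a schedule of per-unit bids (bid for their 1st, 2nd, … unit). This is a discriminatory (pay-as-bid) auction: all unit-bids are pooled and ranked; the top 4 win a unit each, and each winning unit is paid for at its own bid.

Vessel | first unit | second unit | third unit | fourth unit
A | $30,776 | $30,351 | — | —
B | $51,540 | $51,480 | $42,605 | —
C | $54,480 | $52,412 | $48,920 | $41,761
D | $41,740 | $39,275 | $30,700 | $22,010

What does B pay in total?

Pooled unit-bids ranked (top 4): 54,480 (C-1), 52,412 (C-2), 51,540 (B-1), 51,480 (B-2)
Next rejected bid: $48,920 (not a price — pay-as-bid).
B's winning unit-bids: 51,540 + 51,480 = $103,020.

B pays $103,020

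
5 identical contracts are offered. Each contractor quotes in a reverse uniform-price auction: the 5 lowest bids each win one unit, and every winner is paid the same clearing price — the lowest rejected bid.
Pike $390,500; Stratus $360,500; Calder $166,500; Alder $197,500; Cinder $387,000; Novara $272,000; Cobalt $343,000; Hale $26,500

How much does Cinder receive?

Cinder is paid $0

Ordering the bids: 26,500 (Hale), 166,500 (Calder), 197,500 (Alder), 272,000 (Novara), 343,000 (Cobalt), 360,500 (Stratus), 387,000 (Cinder), …
The 5 lowest are Hale, Calder, Alder, Novara, Cobalt.
Lowest unsuccessful bid: $360,500 → clearing price.
Cinder does not win → is paid $0.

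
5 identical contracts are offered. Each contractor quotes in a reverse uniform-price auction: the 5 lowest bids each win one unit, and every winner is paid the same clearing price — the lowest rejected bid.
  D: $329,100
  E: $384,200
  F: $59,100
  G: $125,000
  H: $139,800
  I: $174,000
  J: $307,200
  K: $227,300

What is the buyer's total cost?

Total cost: $1,536,000

Ordering the bids: 59,100 (F), 125,000 (G), 139,800 (H), 174,000 (I), 227,300 (K), 307,200 (J), 329,100 (D), …
Lowest 5: F, G, H, I, K.
First losing bid is J's $307,200, which sets the uniform price.
Total cost = 5 × $307,200 = $1,536,000.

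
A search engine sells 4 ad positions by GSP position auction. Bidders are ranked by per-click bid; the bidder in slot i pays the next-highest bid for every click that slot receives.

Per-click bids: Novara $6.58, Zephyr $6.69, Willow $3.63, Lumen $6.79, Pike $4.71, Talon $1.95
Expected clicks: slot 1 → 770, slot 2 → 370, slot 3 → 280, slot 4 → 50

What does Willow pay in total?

Per-click bids in order: $6.79 (Lumen) > $6.69 (Zephyr) > $6.58 (Novara) > $4.71 (Pike) > $3.63 (Willow) > …
Willow ranks below slot 4 → no slot, pays nothing.

Willow pays $0.00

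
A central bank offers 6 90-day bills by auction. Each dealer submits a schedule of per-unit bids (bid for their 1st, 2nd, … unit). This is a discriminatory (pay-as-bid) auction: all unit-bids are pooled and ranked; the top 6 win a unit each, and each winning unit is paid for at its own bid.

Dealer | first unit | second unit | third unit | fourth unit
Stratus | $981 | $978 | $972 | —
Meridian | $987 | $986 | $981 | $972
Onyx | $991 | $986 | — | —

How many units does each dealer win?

Meridian 3, Onyx 2, Stratus 1

All unit-bids, highest first — top 6: 991 (Onyx-1), 987 (Meridian-1), 986 (Meridian-2), 986 (Onyx-2), 981 (Stratus-1), 981 (Meridian-3)
Next rejected bid: $978 (not a price — pay-as-bid).
Allocation: Meridian 3, Onyx 2, Stratus 1.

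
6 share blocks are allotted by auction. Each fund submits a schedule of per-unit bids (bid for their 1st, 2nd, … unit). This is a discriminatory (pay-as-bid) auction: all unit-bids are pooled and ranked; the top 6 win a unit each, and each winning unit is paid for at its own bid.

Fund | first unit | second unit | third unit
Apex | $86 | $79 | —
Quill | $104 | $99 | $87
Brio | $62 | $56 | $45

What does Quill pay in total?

All unit-bids, highest first — top 6: 104 (Quill-1), 99 (Quill-2), 87 (Quill-3), 86 (Apex-1), 79 (Apex-2), 62 (Brio-1)
Next rejected bid: $56 (not a price — pay-as-bid).
Quill's winning unit-bids: 104 + 99 + 87 = $290.

Quill pays $290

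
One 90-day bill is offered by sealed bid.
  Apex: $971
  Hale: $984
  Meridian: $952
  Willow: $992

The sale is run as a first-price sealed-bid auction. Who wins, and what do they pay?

Bids in order: 992 (Willow) > 984 (Hale) > 971 (Apex) > 952 (Meridian)
First-price: Willow pays what they bid, $992.

Willow pays $992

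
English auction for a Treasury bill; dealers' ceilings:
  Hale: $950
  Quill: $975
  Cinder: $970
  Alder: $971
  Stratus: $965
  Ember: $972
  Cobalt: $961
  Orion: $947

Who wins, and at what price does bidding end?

Limits ranked: 975 (Quill) > 972 (Ember) > 971 (Alder) > 970 (Cinder) > 965 (Stratus) > 961 (Cobalt) > …
Once the price passes $972, only Quill is left; the hammer falls at Ember's limit of $972.

Quill wins at $972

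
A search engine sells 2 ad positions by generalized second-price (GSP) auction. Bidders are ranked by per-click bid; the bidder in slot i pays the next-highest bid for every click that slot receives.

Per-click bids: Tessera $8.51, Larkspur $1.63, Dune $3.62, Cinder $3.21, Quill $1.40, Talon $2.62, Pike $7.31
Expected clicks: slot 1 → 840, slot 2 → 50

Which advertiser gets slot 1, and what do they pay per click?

Tessera; $7.31 per click

Per-click bids in order: $8.51 (Tessera) > $7.31 (Pike) > $3.62 (Dune) > …
Slot 1 goes to the first-ranked bidder, Tessera, who pays the next bid down: $7.31/click.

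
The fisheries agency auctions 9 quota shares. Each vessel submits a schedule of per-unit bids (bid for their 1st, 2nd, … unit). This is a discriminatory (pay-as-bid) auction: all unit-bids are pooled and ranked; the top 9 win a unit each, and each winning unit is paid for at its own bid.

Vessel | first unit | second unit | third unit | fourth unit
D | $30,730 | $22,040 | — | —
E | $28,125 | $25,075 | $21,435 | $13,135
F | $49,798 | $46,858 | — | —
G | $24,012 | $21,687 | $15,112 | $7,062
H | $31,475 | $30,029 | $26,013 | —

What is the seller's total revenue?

Merging the schedules and taking the best 9: 49,798 (F-1), 46,858 (F-2), 31,475 (H-1), 30,730 (D-1), 30,029 (H-2), 28,125 (E-1), 26,013 (H-3), 25,075 (E-2), 24,012 (G-1)
Next rejected bid: $22,040 (not a price — pay-as-bid).
Each winning unit pays its own bid.
Revenue = 49,798 + 46,858 + 31,475 + 30,730 + 30,029 + 28,125 + 26,013 + 25,075 + 24,012 = $292,115.

Total revenue: $292,115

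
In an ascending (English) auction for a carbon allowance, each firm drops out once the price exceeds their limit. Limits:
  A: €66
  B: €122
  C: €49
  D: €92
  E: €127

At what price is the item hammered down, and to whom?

E wins at €122

Limits in order: 127 (E) > 122 (B) > 92 (D) > 66 (A) > 49 (C)
Bidding ends when B exits at €122; E takes it.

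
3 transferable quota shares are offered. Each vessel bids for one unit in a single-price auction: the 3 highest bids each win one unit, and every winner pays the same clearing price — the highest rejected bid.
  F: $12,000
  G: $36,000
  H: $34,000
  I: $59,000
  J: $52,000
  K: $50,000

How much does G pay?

G pays $0

Bids ranked high→low: 59,000 (I), 52,000 (J), 50,000 (K), 36,000 (G), 34,000 (H), …
Top 3: I, J, K.
Clearing price = highest rejected bid = $36,000.
G does not win → pays $0.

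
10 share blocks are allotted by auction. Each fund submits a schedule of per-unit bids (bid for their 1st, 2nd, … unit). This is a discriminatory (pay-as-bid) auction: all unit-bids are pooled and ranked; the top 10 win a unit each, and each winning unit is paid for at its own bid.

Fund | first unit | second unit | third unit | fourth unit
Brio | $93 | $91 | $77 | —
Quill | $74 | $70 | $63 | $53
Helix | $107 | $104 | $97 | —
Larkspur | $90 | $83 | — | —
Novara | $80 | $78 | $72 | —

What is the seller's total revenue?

Total revenue: $900

Merging the schedules and taking the best 10: 107 (Helix-1), 104 (Helix-2), 97 (Helix-3), 93 (Brio-1), 91 (Brio-2), 90 (Larkspur-1), 83 (Larkspur-2), 80 (Novara-1), 78 (Novara-2), 77 (Brio-3)
Next rejected bid: $74 (not a price — pay-as-bid).
Each winning unit pays its own bid.
Revenue = 107 + 104 + 97 + 93 + 91 + 90 + 83 + 80 + 78 + 77 = $900.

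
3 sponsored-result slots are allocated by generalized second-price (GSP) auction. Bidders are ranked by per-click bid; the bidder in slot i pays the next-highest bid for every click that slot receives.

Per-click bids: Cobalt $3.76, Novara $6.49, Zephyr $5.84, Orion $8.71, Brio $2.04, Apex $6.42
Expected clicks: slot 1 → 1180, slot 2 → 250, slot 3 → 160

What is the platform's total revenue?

Total revenue: $10197.60

Sorting advertisers: $8.71 (Orion) > $6.49 (Novara) > $6.42 (Apex) > $5.84 (Zephyr) > …
Slot 1: Orion pays $6.49 × 1180 = $7658.20
Slot 2: Novara pays $6.42 × 250 = $1605.00
Slot 3: Apex pays $5.84 × 160 = $934.40
Total = $10197.60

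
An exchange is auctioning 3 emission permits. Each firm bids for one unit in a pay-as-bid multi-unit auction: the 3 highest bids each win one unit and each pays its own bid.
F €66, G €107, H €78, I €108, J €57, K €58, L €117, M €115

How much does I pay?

I pays €108

Sorting: 117 (L), 115 (M), 108 (I), 107 (G), 78 (H), …
Top 3: L, M, I.
I wins → own bid €108.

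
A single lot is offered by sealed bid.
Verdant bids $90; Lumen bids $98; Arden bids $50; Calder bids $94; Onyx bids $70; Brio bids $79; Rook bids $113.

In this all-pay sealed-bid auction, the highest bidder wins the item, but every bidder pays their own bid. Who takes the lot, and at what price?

Rook pays $113

Sorting bids: 113 (Rook) > 98 (Lumen) > 94 (Calder) > 90 (Verdant) > 79 (Brio) > 70 (Onyx) > …
Rook wins with the top bid; all bids are sunk regardless.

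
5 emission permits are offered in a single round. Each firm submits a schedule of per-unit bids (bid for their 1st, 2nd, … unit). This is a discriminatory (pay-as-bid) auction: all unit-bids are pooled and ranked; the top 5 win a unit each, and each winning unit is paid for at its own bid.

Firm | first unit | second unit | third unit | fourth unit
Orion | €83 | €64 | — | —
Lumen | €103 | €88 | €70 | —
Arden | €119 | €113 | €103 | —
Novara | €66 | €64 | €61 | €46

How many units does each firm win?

Merging the schedules and taking the best 5: 119 (Arden-1), 113 (Arden-2), 103 (Lumen-1), 103 (Arden-3), 88 (Lumen-2)
Next rejected bid: €83 (not a price — pay-as-bid).
Allocation: Arden 3, Lumen 2.

Arden 3, Lumen 2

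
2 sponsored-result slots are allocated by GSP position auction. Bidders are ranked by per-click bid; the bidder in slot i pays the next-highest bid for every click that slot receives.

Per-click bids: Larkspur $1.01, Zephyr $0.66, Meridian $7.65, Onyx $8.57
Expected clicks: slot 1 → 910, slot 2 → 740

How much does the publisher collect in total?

Per-click bids in order: $8.57 (Onyx) > $7.65 (Meridian) > $1.01 (Larkspur) > …
Slot 1: Onyx pays $7.65 × 910 = $6961.50
Slot 2: Meridian pays $1.01 × 740 = $747.40
Total = $7708.90

Total revenue: $7708.90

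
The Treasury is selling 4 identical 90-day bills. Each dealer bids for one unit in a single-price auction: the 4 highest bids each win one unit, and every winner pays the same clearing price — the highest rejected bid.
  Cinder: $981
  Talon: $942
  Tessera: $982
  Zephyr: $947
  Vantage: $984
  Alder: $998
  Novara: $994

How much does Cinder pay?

Bids ranked high→low: 998 (Alder), 994 (Novara), 984 (Vantage), 982 (Tessera), 981 (Cinder), 947 (Zephyr), …
Top 4: Alder, Novara, Vantage, Tessera.
First losing bid is Cinder's $981, which sets the uniform price.
Cinder does not win → pays $0.

Cinder pays $0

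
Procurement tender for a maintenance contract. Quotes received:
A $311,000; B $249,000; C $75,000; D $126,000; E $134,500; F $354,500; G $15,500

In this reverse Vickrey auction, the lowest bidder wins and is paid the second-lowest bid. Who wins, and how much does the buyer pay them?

G is paid $75,000

Sorting bids: 15,500 (G) < 75,000 (C) < 126,000 (D) < 134,500 (E) < 249,000 (B) < 311,000 (A) < …
G is lowest; is paid the second-lowest bid, $75,000.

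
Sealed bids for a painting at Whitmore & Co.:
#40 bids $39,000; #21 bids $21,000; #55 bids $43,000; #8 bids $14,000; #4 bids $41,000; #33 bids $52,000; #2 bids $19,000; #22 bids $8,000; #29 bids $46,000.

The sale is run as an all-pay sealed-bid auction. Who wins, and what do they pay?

Bids ranked: 52,000 (#33) > 46,000 (#29) > 43,000 (#55) > 41,000 (#4) > 39,000 (#40) > 21,000 (#21) > …
#33 is highest and takes the item; every bidder forfeits their bid.

#33 pays $52,000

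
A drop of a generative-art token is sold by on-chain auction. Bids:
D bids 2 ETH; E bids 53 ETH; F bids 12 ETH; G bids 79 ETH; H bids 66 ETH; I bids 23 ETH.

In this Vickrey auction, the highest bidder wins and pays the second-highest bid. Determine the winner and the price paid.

G pays 66 ETH

Rule: the highest bidder wins and pays the second-highest bid.
Bids ranked: 79 (G) > 66 (H) > 53 (E) > 23 (I) > 12 (F) > 2 (D)
G wins with the highest bid; price is set by the runner-up at 66 ETH.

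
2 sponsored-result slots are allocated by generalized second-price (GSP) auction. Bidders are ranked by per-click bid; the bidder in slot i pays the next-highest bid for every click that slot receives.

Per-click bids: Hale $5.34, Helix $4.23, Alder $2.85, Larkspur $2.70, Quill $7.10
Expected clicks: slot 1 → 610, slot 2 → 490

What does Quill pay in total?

Ranked by bid: $7.10 (Quill) > $5.34 (Hale) > $4.23 (Helix) > …
Quill holds slot 1 → pays next bid $5.34 × 610 clicks = $3257.40.

Quill pays $3257.40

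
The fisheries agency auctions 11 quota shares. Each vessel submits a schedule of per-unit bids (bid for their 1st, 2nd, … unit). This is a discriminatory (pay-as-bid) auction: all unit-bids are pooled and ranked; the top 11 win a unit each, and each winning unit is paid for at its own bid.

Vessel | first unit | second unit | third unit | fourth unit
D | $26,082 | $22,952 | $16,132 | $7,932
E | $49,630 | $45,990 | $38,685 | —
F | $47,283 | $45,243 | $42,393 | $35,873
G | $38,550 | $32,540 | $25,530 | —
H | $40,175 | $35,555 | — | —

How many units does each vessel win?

E 3, F 4, G 2, H 2

Pooled unit-bids ranked (top 11): 49,630 (E-1), 47,283 (F-1), 45,990 (E-2), 45,243 (F-2), 42,393 (F-3), 40,175 (H-1), 38,685 (E-3), 38,550 (G-1), 35,873 (F-4), 35,555 (H-2), 32,540 (G-2)
Next rejected bid: $26,082 (not a price — pay-as-bid).
Allocation: E 3, F 4, G 2, H 2.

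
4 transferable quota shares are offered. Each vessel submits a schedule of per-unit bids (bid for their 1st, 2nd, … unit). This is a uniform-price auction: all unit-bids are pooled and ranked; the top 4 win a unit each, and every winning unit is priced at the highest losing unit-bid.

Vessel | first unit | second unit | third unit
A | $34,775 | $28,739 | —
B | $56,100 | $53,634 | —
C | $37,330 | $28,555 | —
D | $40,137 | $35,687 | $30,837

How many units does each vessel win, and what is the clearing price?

Pooled unit-bids ranked (top 4): 56,100 (B-1), 53,634 (B-2), 40,137 (D-1), 37,330 (C-1)
The (k+1)-th unit-bid is $35,687.
Allocation: B 2, C 1, D 1.

B 2, C 1, D 1; clearing price $35,687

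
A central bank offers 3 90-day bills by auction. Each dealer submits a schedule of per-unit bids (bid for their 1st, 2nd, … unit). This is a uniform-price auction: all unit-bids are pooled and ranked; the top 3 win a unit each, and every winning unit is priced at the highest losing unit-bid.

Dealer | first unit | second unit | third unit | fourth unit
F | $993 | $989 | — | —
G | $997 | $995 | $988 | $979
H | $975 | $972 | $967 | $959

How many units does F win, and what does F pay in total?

All unit-bids, highest first — top 3: 997 (G-1), 995 (G-2), 993 (F-1)
The (k+1)-th unit-bid is $989.
F wins 1 unit(s) at $989 each.

F: 1 unit, pays $989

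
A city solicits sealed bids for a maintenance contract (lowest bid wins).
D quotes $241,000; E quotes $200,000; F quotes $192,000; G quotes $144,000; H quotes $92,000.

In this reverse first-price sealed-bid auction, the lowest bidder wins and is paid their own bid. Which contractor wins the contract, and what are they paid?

H is paid $92,000

Rule: the lowest bidder wins and is paid their own bid.
Bids in order: 92,000 (H) < 144,000 (G) < 192,000 (F) < 200,000 (E) < 241,000 (D)
H has the lowest bid and is paid exactly that: $92,000.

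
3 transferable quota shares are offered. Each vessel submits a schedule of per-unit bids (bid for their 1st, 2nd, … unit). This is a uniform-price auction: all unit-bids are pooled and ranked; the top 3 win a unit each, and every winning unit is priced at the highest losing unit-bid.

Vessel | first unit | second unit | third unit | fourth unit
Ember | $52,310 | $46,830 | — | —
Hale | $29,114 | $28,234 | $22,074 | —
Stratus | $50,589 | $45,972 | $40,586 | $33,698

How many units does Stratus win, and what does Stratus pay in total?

Stratus: 1 unit, pays $45,972

Pooled unit-bids ranked (top 3): 52,310 (Ember-1), 50,589 (Stratus-1), 46,830 (Ember-2)
The (k+1)-th unit-bid is $45,972.
Stratus wins 1 unit(s) at $45,972 each.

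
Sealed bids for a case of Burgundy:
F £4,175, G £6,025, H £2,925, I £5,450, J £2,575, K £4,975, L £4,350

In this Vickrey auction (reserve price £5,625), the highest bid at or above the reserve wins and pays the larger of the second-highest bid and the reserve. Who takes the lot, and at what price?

Sorting bids: 6,025 (G) > 5,450 (I) > 4,975 (K) > 4,350 (L) > 4,175 (F) > 2,925 (H) > …
Highest eligible bid: G at £6,025.
Second-highest bid £5,450 is below the reserve £5,625, so the reserve binds → payment £5,625.

G pays £5,625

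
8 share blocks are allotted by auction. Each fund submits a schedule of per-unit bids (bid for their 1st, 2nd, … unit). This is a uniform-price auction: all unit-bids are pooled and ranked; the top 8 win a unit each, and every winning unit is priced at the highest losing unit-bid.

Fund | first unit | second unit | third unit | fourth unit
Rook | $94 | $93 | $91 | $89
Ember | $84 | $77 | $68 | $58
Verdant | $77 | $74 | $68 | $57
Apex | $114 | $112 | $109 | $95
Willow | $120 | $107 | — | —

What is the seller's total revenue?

Total revenue: $728

Merging the schedules and taking the best 8: 120 (Willow-1), 114 (Apex-1), 112 (Apex-2), 109 (Apex-3), 107 (Willow-2), 95 (Apex-4), 94 (Rook-1), 93 (Rook-2)
First bid not allocated: $91.
Allocation: Apex 4, Rook 2, Willow 2. Every unit priced at $91.
Revenue = 8 × 91 = $728.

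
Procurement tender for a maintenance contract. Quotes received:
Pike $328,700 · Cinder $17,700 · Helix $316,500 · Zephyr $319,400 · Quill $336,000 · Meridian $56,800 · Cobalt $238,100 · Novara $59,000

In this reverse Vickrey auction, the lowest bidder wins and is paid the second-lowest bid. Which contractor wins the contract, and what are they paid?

Cinder is paid $56,800

Bids ranked: 17,700 (Cinder) < 56,800 (Meridian) < 59,000 (Novara) < 238,100 (Cobalt) < 316,500 (Helix) < 319,400 (Zephyr) < …
Cinder is lowest; is paid the second-lowest bid, $56,800.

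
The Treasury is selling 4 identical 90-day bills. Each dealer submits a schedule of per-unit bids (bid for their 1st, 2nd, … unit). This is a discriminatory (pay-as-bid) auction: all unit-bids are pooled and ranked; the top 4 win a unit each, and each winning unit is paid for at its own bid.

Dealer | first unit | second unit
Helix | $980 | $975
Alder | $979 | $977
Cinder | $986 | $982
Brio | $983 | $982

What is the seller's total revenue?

Total revenue: $3,933

Merging the schedules and taking the best 4: 986 (Cinder-1), 983 (Brio-1), 982 (Cinder-2), 982 (Brio-2)
Next rejected bid: $980 (not a price — pay-as-bid).
Each winning unit pays its own bid.
Revenue = 986 + 983 + 982 + 982 = $3,933.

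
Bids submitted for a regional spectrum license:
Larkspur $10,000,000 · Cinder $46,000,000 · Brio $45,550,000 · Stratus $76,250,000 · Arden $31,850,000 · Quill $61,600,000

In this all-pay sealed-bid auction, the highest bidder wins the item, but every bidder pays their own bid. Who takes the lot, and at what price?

All-pay sealed-bid auction: the highest bidder wins the item, but every bidder pays their own bid.
Bids ranked: 76,250,000 (Stratus) > 61,600,000 (Quill) > 46,000,000 (Cinder) > 45,550,000 (Brio) > 31,850,000 (Arden) > 10,000,000 (Larkspur)
Stratus is highest and takes the item; every bidder forfeits their bid.

Stratus pays $76,250,000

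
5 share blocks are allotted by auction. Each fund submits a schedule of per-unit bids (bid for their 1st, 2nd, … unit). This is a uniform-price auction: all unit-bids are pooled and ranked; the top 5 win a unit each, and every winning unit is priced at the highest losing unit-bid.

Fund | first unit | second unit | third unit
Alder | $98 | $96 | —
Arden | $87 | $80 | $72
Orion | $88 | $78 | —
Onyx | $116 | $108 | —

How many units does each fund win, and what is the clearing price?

Alder 2, Onyx 2, Orion 1; clearing price $87

All unit-bids, highest first — top 5: 116 (Onyx-1), 108 (Onyx-2), 98 (Alder-1), 96 (Alder-2), 88 (Orion-1)
Highest rejected unit-bid = $87.
Allocation: Alder 2, Onyx 2, Orion 1.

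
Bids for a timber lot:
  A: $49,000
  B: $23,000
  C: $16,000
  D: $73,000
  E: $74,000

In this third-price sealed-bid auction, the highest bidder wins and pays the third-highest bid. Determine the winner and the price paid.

E pays $49,000

Rule: the highest bidder wins and pays the third-highest bid.
Bids in order: 74,000 (E) > 73,000 (D) > 49,000 (A) > 23,000 (B) > 16,000 (C)
E is highest; pays the third-highest bid, $49,000.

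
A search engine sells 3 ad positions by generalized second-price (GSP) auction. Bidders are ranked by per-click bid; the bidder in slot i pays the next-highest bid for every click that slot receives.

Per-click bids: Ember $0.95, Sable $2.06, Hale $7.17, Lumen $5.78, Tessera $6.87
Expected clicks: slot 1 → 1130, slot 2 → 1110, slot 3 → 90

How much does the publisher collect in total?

Per-click bids in order: $7.17 (Hale) > $6.87 (Tessera) > $5.78 (Lumen) > $2.06 (Sable) > …
Slot 1: Hale pays $6.87 × 1130 = $7763.10
Slot 2: Tessera pays $5.78 × 1110 = $6415.80
Slot 3: Lumen pays $2.06 × 90 = $185.40
Total = $14364.30

Total revenue: $14364.30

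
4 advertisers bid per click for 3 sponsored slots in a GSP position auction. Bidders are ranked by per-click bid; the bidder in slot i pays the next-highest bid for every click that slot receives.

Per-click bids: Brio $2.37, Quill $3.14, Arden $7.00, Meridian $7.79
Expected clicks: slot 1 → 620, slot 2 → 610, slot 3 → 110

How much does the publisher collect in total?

Per-click bids in order: $7.79 (Meridian) > $7.00 (Arden) > $3.14 (Quill) > $2.37 (Brio)
Slot 1: Meridian pays $7.00 × 620 = $4340.00
Slot 2: Arden pays $3.14 × 610 = $1915.40
Slot 3: Quill pays $2.37 × 110 = $260.70
Total = $6516.10

Total revenue: $6516.10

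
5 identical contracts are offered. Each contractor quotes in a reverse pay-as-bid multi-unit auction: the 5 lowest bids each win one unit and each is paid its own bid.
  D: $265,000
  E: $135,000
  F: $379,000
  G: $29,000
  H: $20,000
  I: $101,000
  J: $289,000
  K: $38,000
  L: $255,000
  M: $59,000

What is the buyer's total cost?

Ordering the bids: 20,000 (H), 29,000 (G), 38,000 (K), 59,000 (M), 101,000 (I), 135,000 (E), 255,000 (L), …
The 5 lowest are H, G, K, M, I.
Total cost = 20,000 + 29,000 + 38,000 + 59,000 + 101,000 = $247,000.

Total cost: $247,000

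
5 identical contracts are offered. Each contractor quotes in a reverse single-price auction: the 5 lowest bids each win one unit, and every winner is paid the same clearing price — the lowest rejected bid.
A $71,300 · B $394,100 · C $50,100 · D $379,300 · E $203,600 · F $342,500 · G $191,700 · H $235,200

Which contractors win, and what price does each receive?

Ordering the bids: 50,100 (C), 71,300 (A), 191,700 (G), 203,600 (E), 235,200 (H), 342,500 (F), 379,300 (D), …
Lowest 5: C, A, G, E, H.
Lowest unsuccessful bid: $342,500 → clearing price.

C, A, G, E, H; each is paid $342,500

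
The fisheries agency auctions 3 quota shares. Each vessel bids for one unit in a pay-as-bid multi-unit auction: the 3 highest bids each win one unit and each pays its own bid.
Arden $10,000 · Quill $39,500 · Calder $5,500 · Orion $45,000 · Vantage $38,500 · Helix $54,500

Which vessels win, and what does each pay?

Sorting: 54,500 (Helix), 45,000 (Orion), 39,500 (Quill), 38,500 (Vantage), 10,000 (Arden), …
The 3 highest are Helix, Orion, Quill.
Each winner pays its own bid: Helix $54,500, Orion $45,000, Quill $39,500.

Helix $54,500, Orion $45,000, Quill $39,500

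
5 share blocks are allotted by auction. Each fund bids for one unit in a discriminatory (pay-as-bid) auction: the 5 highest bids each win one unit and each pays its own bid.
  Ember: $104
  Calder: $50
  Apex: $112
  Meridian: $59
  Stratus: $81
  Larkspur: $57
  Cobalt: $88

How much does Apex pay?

Bids ranked high→low: 112 (Apex), 104 (Ember), 88 (Cobalt), 81 (Stratus), 59 (Meridian), 57 (Larkspur), 50 (Calder)
Top 5: Apex, Ember, Cobalt, Stratus, Meridian.
Apex wins → own bid $112.

Apex pays $112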